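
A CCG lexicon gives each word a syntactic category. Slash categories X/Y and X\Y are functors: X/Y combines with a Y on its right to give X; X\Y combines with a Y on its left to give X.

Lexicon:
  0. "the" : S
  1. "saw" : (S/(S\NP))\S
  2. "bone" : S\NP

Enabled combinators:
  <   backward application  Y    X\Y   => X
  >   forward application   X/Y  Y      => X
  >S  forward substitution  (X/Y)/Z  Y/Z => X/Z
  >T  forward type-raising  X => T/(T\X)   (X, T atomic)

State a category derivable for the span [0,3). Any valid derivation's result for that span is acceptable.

[0,3] S   >
  [0,2] S/(S\NP)   <
    [0,1] "the" : S
    [1,2] "saw" : (S/(S\NP))\S
  [2,3] "bone" : S\NP

S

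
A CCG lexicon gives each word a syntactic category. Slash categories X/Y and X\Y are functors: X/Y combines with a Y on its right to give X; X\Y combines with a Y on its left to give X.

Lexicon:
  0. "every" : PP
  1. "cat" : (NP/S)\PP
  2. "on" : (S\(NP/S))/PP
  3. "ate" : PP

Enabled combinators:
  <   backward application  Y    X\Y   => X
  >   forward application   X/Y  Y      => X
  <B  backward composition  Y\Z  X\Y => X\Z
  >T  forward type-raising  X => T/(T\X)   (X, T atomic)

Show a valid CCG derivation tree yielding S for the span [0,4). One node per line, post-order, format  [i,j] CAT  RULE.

[0,4] S   <
  [0,1] "every" : PP
  [1,4] S\PP   <B
    [1,2] "cat" : (NP/S)\PP
    [2,4] S\(NP/S)   >
      [2,3] "on" : (S\(NP/S))/PP
      [3,4] "ate" : PP

[0,1] PP  lex  "every"
[1,2] (NP/S)\PP  lex  "cat"
[2,3] (S\(NP/S))/PP  lex  "on"
[3,4] PP  lex  "ate"
[2,4] S\(NP/S)  >  k=3
[1,4] S\PP  <B  k=2
[0,4] S  <  k=1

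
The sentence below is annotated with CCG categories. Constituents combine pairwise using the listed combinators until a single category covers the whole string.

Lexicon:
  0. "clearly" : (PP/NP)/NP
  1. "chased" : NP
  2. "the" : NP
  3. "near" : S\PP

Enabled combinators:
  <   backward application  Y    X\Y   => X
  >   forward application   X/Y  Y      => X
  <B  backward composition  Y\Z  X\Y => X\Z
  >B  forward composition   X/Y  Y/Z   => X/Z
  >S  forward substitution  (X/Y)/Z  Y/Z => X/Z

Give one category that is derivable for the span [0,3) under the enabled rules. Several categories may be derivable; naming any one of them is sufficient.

[0,4] S   <
  [0,3] PP   >
    [0,2] PP/NP   >
      [0,1] "clearly" : (PP/NP)/NP
      [1,2] "chased" : NP
    [2,3] "the" : NP
  [3,4] "near" : S\PP

PP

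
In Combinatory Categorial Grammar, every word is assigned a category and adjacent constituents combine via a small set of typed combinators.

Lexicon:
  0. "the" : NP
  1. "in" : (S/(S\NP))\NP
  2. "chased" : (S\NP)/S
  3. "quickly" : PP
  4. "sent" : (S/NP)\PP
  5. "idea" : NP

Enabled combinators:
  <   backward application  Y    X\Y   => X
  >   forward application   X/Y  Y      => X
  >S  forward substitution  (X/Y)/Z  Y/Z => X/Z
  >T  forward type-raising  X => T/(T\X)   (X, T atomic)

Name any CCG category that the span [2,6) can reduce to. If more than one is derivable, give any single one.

[0,6] S   >
  [0,2] S/(S\NP)   <
    [0,1] "the" : NP
    [1,2] "in" : (S/(S\NP))\NP
  [2,6] S\NP   >
    [2,3] "chased" : (S\NP)/S
    [3,6] S   >
      [3,5] S/NP   <
        [3,4] "quickly" : PP
        [4,5] "sent" : (S/NP)\PP
      [5,6] "idea" : NP

S\NP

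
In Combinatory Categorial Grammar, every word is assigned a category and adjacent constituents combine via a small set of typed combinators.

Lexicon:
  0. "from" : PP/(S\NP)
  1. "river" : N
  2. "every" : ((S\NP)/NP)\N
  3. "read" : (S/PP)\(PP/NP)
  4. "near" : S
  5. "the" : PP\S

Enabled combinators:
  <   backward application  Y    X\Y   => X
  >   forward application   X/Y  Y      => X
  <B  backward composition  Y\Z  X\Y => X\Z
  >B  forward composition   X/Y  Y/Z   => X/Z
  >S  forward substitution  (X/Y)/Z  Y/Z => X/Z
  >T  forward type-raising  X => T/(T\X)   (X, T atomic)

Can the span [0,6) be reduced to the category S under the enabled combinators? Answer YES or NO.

YES

[0,6] S   >
  [0,4] S/PP   <
    [0,3] PP/NP   >B
      [0,1] "from" : PP/(S\NP)
      [1,3] (S\NP)/NP   <
        [1,2] "river" : N
        [2,3] "every" : ((S\NP)/NP)\N
    [3,4] "read" : (S/PP)\(PP/NP)
  [4,6] PP   >
    [4,5] PP/(PP\S)   >T
      [4,5] "near" : S
    [5,6] "the" : PP\S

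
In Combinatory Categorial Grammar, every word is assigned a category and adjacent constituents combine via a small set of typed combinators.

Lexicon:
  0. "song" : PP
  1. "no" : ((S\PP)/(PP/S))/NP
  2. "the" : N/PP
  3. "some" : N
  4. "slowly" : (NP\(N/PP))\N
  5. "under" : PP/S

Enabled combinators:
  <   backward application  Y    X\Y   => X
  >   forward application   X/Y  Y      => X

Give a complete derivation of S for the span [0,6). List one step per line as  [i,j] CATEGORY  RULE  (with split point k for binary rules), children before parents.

[0,1] PP  lex  "song"
[1,2] ((S\PP)/(PP/S))/NP  lex  "no"
[2,3] N/PP  lex  "the"
[3,4] N  lex  "some"
[4,5] (NP\(N/PP))\N  lex  "slowly"
[3,5] NP\(N/PP)  <  k=4
[2,5] NP  <  k=3
[1,5] (S\PP)/(PP/S)  >  k=2
[5,6] PP/S  lex  "under"
[1,6] S\PP  >  k=5
[0,6] S  <  k=1

[0,6] S   <
  [0,1] "song" : PP
  [1,6] S\PP   >
    [1,5] (S\PP)/(PP/S)   >
      [1,2] "no" : ((S\PP)/(PP/S))/NP
      [2,5] NP   <
        [2,3] "the" : N/PP
        [3,5] NP\(N/PP)   <
          [3,4] "some" : N
          [4,5] "slowly" : (NP\(N/PP))\N
    [5,6] "under" : PP/S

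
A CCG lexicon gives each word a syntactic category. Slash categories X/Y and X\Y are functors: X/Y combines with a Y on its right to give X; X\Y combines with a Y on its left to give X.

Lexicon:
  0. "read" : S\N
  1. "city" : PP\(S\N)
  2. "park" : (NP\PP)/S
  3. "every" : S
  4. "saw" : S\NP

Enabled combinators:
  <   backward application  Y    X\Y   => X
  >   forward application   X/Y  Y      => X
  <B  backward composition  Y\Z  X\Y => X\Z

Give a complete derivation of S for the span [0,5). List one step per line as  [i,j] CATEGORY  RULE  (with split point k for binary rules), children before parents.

[0,5] S   <
  [0,2] PP   <
    [0,1] "read" : S\N
    [1,2] "city" : PP\(S\N)
  [2,5] S\PP   <B
    [2,4] NP\PP   >
      [2,3] "park" : (NP\PP)/S
      [3,4] "every" : S
    [4,5] "saw" : S\NP

[0,1] S\N  lex  "read"
[1,2] PP\(S\N)  lex  "city"
[0,2] PP  <  k=1
[2,3] (NP\PP)/S  lex  "park"
[3,4] S  lex  "every"
[2,4] NP\PP  >  k=3
[4,5] S\NP  lex  "saw"
[2,5] S\PP  <B  k=4
[0,5] S  <  k=2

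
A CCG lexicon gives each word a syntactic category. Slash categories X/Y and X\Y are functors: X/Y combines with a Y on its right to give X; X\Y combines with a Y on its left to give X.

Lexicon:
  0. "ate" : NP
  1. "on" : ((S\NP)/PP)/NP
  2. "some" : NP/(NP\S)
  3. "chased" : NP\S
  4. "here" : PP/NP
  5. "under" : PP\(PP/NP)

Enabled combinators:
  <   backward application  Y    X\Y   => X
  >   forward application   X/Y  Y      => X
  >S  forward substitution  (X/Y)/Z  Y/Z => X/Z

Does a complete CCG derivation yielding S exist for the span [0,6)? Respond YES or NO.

[0,6] S   <
  [0,1] "ate" : NP
  [1,6] S\NP   >
    [1,4] (S\NP)/PP   >
      [1,2] "on" : ((S\NP)/PP)/NP
      [2,4] NP   >
        [2,3] "some" : NP/(NP\S)
        [3,4] "chased" : NP\S
    [4,6] PP   <
      [4,5] "here" : PP/NP
      [5,6] "under" : PP\(PP/NP)

YES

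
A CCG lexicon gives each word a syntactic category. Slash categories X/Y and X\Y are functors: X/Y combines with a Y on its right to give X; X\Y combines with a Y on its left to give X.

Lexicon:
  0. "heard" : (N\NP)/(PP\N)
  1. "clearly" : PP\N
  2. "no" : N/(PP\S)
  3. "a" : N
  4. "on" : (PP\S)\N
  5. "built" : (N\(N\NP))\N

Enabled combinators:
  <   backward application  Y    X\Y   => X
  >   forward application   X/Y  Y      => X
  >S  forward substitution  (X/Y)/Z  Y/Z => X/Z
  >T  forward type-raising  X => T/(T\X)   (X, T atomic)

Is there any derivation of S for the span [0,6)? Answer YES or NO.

NO

(N\NP)/(PP\N) PP\N N/(PP\S) N (PP\S)\N (N\(N\NP))\N
CKY chart[0,6] = {N, N/(N\N), NP/(NP\N), PP/(PP\N), S/(S\N)}; S ∉ chart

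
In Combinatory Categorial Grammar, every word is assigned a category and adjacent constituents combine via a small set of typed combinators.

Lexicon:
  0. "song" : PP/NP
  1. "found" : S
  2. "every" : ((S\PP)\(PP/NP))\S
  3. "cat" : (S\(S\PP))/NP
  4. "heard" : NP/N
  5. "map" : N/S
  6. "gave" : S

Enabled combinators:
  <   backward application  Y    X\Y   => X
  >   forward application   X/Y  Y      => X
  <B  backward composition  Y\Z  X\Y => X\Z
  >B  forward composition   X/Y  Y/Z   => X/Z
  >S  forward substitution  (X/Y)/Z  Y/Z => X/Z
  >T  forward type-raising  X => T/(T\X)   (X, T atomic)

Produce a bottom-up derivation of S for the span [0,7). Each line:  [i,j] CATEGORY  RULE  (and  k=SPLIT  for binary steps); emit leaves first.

[0,7] S   <
  [0,3] S\PP   <
    [0,1] "song" : PP/NP
    [1,3] (S\PP)\(PP/NP)   <
      [1,2] "found" : S
      [2,3] "every" : ((S\PP)\(PP/NP))\S
  [3,7] S\(S\PP)   >
    [3,4] "cat" : (S\(S\PP))/NP
    [4,7] NP   >
      [4,5] "heard" : NP/N
      [5,7] N   >
        [5,6] "map" : N/S
        [6,7] "gave" : S

[0,1] PP/NP  lex  "song"
[1,2] S  lex  "found"
[2,3] ((S\PP)\(PP/NP))\S  lex  "every"
[1,3] (S\PP)\(PP/NP)  <  k=2
[0,3] S\PP  <  k=1
[3,4] (S\(S\PP))/NP  lex  "cat"
[4,5] NP/N  lex  "heard"
[5,6] N/S  lex  "map"
[6,7] S  lex  "gave"
[5,7] N  >  k=6
[4,7] NP  >  k=5
[3,7] S\(S\PP)  >  k=4
[0,7] S  <  k=3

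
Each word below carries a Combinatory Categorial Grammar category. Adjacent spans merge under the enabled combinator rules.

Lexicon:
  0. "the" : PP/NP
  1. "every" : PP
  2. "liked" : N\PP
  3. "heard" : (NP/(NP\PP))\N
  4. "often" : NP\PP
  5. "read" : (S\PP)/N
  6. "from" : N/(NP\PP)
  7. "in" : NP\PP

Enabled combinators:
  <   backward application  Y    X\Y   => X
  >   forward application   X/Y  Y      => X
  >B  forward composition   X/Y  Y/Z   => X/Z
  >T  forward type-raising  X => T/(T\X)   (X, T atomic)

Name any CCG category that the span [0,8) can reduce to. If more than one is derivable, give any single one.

[0,8] S   <
  [0,5] PP   >
    [0,1] "the" : PP/NP
    [1,5] NP   >
      [1,4] NP/(NP\PP)   <
        [1,3] N   >
          [1,2] N/(N\PP)   >T
            [1,2] "every" : PP
          [2,3] "liked" : N\PP
        [3,4] "heard" : (NP/(NP\PP))\N
      [4,5] "often" : NP\PP
  [5,8] S\PP   >
    [5,6] "read" : (S\PP)/N
    [6,8] N   >
      [6,7] "from" : N/(NP\PP)
      [7,8] "in" : NP\PP

S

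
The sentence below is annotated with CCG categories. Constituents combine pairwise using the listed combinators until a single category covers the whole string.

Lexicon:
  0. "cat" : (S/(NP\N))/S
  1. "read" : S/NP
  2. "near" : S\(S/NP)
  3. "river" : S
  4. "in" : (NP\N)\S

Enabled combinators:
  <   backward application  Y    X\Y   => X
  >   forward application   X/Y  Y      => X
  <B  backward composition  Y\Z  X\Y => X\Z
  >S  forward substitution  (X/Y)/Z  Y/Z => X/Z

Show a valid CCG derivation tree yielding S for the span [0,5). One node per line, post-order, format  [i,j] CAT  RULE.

[0,1] (S/(NP\N))/S  lex  "cat"
[1,2] S/NP  lex  "read"
[2,3] S\(S/NP)  lex  "near"
[1,3] S  <  k=2
[0,3] S/(NP\N)  >  k=1
[3,4] S  lex  "river"
[4,5] (NP\N)\S  lex  "in"
[3,5] NP\N  <  k=4
[0,5] S  >  k=3

[0,5] S   >
  [0,3] S/(NP\N)   >
    [0,1] "cat" : (S/(NP\N))/S
    [1,3] S   <
      [1,2] "read" : S/NP
      [2,3] "near" : S\(S/NP)
  [3,5] NP\N   <
    [3,4] "river" : S
    [4,5] "in" : (NP\N)\S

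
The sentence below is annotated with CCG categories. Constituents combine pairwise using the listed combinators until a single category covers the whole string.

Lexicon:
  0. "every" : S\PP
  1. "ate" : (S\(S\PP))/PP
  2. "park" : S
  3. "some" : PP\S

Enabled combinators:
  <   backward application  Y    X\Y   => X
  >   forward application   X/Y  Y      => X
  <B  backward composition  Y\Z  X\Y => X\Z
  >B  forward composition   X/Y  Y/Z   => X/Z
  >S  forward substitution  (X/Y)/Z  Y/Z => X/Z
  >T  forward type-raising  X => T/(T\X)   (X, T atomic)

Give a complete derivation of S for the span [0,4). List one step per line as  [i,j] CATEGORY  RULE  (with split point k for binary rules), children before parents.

[0,4] S   <
  [0,1] "every" : S\PP
  [1,4] S\(S\PP)   >
    [1,2] "ate" : (S\(S\PP))/PP
    [2,4] PP   <
      [2,3] "park" : S
      [3,4] "some" : PP\S

[0,1] S\PP  lex  "every"
[1,2] (S\(S\PP))/PP  lex  "ate"
[2,3] S  lex  "park"
[3,4] PP\S  lex  "some"
[2,4] PP  <  k=3
[1,4] S\(S\PP)  >  k=2
[0,4] S  <  k=1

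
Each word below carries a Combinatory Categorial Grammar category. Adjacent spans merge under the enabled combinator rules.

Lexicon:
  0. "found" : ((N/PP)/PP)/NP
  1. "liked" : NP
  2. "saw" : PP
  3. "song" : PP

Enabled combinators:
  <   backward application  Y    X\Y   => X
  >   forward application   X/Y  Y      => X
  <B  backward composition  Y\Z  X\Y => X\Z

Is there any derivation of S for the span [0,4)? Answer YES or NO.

((N/PP)/PP)/NP NP PP PP
CKY chart[0,4] = {N}; S ∉ chart

NO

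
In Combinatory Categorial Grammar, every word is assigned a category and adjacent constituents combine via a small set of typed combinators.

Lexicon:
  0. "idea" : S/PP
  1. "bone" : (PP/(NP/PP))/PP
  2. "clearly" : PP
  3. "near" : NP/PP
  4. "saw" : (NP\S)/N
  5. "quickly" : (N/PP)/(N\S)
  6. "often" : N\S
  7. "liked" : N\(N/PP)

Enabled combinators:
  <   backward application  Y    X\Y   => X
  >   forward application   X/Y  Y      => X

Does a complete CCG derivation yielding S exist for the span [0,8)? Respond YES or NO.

S/PP (PP/(NP/PP))/PP PP NP/PP (NP\S)/N (N/PP)/(N\S) N\S N\(N/PP)
CKY chart[0,8] = {NP}; S ∉ chart

NO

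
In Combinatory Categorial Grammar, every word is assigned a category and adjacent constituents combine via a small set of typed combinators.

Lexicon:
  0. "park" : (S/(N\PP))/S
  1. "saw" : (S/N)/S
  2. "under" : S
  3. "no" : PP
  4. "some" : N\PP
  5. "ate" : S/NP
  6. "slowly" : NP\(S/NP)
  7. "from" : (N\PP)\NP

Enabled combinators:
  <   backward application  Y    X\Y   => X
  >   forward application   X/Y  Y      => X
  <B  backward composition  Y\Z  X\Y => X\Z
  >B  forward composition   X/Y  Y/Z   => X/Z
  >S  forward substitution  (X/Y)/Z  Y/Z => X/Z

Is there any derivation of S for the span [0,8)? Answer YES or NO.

YES

[0,8] S   >
  [0,5] S/(N\PP)   >
    [0,1] "park" : (S/(N\PP))/S
    [1,5] S   >
      [1,3] S/N   >
        [1,2] "saw" : (S/N)/S
        [2,3] "under" : S
      [3,5] N   <
        [3,4] "no" : PP
        [4,5] "some" : N\PP
  [5,8] N\PP   <
    [5,7] NP   <
      [5,6] "ate" : S/NP
      [6,7] "slowly" : NP\(S/NP)
    [7,8] "from" : (N\PP)\NP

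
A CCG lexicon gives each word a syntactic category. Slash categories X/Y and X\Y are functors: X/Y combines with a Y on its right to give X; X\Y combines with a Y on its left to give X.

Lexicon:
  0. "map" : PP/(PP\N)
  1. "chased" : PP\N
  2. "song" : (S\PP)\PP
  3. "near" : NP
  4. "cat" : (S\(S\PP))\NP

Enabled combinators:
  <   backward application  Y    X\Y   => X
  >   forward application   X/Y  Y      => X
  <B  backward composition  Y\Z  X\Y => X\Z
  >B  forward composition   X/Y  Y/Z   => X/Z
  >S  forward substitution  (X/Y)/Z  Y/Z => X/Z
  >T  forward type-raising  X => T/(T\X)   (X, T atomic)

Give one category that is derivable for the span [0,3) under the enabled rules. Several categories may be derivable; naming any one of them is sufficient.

[0,5] S   <
  [0,3] S\PP   <
    [0,2] PP   >
      [0,1] "map" : PP/(PP\N)
      [1,2] "chased" : PP\N
    [2,3] "song" : (S\PP)\PP
  [3,5] S\(S\PP)   <
    [3,4] "near" : NP
    [4,5] "cat" : (S\(S\PP))\NP

S\PP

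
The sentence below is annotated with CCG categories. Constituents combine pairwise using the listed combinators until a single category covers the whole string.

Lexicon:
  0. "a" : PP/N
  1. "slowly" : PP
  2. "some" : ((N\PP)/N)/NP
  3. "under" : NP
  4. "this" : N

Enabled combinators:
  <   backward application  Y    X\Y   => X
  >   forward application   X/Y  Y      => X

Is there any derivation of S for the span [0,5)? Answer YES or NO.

PP/N PP ((N\PP)/N)/NP NP N
CKY chart[0,5] = {PP}; S ∉ chart

NO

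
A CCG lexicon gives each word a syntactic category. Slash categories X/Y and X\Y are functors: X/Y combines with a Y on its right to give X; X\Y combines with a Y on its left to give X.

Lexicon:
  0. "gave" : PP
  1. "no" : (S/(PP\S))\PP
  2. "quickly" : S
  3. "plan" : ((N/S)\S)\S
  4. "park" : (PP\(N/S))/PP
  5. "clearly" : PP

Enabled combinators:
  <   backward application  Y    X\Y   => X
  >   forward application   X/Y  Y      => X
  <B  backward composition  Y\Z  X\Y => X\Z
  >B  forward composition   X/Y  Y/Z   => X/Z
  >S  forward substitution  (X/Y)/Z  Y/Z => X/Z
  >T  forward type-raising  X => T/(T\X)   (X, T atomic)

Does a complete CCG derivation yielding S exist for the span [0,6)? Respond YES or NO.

[0,6] S   >
  [0,2] S/(PP\S)   <
    [0,1] "gave" : PP
    [1,2] "no" : (S/(PP\S))\PP
  [2,6] PP\S   <B
    [2,4] (N/S)\S   <
      [2,3] "quickly" : S
      [3,4] "plan" : ((N/S)\S)\S
    [4,6] PP\(N/S)   >
      [4,5] "park" : (PP\(N/S))/PP
      [5,6] "clearly" : PP

YES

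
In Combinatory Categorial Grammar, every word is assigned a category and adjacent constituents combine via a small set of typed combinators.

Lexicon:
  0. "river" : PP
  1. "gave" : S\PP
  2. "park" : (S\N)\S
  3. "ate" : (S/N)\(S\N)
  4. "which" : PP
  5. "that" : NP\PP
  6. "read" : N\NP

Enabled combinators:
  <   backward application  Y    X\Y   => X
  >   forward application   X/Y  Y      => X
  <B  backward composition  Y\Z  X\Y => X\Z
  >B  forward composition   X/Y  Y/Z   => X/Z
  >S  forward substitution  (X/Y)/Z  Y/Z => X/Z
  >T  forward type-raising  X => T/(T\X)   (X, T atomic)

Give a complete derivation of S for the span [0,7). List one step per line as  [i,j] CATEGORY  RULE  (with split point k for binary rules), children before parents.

[0,7] S   >
  [0,4] S/N   <
    [0,3] S\N   <
      [0,2] S   <
        [0,1] "river" : PP
        [1,2] "gave" : S\PP
      [2,3] "park" : (S\N)\S
    [3,4] "ate" : (S/N)\(S\N)
  [4,7] N   <
    [4,6] NP   >
      [4,5] NP/(NP\PP)   >T
        [4,5] "which" : PP
      [5,6] "that" : NP\PP
    [6,7] "read" : N\NP

[0,1] PP  lex  "river"
[1,2] S\PP  lex  "gave"
[0,2] S  <  k=1
[2,3] (S\N)\S  lex  "park"
[0,3] S\N  <  k=2
[3,4] (S/N)\(S\N)  lex  "ate"
[0,4] S/N  <  k=3
[4,5] PP  lex  "which"
[4,5] NP/(NP\PP)  >T
[5,6] NP\PP  lex  "that"
[4,6] NP  >  k=5
[6,7] N\NP  lex  "read"
[4,7] N  <  k=6
[0,7] S  >  k=4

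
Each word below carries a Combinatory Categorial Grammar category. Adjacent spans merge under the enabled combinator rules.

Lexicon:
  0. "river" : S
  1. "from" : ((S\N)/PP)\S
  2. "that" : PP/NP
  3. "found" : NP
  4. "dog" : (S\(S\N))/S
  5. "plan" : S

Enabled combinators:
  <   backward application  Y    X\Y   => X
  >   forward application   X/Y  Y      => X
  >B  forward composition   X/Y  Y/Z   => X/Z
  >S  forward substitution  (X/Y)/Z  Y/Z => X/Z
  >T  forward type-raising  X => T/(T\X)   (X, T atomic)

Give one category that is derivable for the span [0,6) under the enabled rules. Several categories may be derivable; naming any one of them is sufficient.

S

[0,6] S   <
  [0,4] S\N   >
    [0,2] (S\N)/PP   <
      [0,1] "river" : S
      [1,2] "from" : ((S\N)/PP)\S
    [2,4] PP   >
      [2,3] "that" : PP/NP
      [3,4] "found" : NP
  [4,6] S\(S\N)   >
    [4,5] "dog" : (S\(S\N))/S
    [5,6] "plan" : S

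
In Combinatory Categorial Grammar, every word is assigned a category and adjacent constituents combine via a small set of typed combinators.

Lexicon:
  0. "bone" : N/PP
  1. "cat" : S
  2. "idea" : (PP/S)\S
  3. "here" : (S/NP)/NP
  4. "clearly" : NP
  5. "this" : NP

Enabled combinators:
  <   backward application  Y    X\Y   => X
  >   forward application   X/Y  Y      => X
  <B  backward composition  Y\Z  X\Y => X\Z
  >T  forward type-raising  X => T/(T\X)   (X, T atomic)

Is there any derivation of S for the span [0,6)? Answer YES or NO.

NO

N/PP S (PP/S)\S (S/NP)/NP NP NP
CKY chart[0,6] = {N, N/(N\N), NP/(NP\N), PP/(PP\N), S/(S\N)}; S ∉ chart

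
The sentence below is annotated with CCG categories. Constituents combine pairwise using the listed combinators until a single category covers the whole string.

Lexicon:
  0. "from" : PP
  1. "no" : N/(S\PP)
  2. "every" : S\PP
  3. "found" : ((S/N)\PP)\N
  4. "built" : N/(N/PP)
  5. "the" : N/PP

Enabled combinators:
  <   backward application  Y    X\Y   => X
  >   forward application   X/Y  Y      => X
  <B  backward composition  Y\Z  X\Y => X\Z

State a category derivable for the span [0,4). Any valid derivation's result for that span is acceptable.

[0,6] S   >
  [0,4] S/N   <
    [0,1] "from" : PP
    [1,4] (S/N)\PP   <
      [1,3] N   >
        [1,2] "no" : N/(S\PP)
        [2,3] "every" : S\PP
      [3,4] "found" : ((S/N)\PP)\N
  [4,6] N   >
    [4,5] "built" : N/(N/PP)
    [5,6] "the" : N/PP

S/N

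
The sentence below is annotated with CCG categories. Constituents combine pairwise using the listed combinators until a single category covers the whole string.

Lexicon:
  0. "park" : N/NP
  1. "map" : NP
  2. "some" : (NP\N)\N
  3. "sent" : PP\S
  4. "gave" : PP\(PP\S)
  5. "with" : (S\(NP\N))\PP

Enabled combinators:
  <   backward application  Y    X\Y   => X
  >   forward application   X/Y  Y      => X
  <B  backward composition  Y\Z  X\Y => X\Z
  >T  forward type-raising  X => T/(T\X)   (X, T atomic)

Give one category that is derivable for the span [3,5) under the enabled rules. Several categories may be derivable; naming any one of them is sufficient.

[0,6] S   <
  [0,2] N   >
    [0,1] "park" : N/NP
    [1,2] "map" : NP
  [2,6] S\N   <B
    [2,3] "some" : (NP\N)\N
    [3,6] S\(NP\N)   <
      [3,5] PP   <
        [3,4] "sent" : PP\S
        [4,5] "gave" : PP\(PP\S)
      [5,6] "with" : (S\(NP\N))\PP

PP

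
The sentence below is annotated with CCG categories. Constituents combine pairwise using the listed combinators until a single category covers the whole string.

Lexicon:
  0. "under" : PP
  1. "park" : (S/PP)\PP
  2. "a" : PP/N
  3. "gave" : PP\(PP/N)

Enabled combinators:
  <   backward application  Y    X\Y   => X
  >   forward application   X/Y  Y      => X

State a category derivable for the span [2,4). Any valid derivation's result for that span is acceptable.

[0,4] S   >
  [0,2] S/PP   <
    [0,1] "under" : PP
    [1,2] "park" : (S/PP)\PP
  [2,4] PP   <
    [2,3] "a" : PP/N
    [3,4] "gave" : PP\(PP/N)

PP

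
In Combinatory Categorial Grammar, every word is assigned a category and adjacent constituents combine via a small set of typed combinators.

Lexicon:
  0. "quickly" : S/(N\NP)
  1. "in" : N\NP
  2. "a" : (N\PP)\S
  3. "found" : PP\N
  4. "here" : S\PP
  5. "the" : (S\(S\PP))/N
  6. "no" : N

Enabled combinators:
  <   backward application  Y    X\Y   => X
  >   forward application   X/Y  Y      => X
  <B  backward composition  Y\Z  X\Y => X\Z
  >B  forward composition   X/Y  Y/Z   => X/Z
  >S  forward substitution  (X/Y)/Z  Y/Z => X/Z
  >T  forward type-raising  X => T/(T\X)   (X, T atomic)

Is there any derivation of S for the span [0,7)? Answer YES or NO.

YES

[0,7] S   <
  [0,5] S\PP   <B
    [0,3] N\PP   <
      [0,2] S   >
        [0,1] "quickly" : S/(N\NP)
        [1,2] "in" : N\NP
      [2,3] "a" : (N\PP)\S
    [3,5] S\N   <B
      [3,4] "found" : PP\N
      [4,5] "here" : S\PP
  [5,7] S\(S\PP)   >
    [5,6] "the" : (S\(S\PP))/N
    [6,7] "no" : N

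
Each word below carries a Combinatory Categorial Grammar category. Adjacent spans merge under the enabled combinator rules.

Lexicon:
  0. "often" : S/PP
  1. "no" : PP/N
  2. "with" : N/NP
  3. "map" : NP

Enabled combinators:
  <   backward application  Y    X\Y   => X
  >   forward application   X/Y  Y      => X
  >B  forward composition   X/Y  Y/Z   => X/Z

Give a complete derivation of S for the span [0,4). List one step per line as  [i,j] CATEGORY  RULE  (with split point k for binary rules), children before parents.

[0,1] S/PP  lex  "often"
[1,2] PP/N  lex  "no"
[2,3] N/NP  lex  "with"
[1,3] PP/NP  >B  k=2
[3,4] NP  lex  "map"
[1,4] PP  >  k=3
[0,4] S  >  k=1

[0,4] S   >
  [0,1] "often" : S/PP
  [1,4] PP   >
    [1,3] PP/NP   >B
      [1,2] "no" : PP/N
      [2,3] "with" : N/NP
    [3,4] "map" : NP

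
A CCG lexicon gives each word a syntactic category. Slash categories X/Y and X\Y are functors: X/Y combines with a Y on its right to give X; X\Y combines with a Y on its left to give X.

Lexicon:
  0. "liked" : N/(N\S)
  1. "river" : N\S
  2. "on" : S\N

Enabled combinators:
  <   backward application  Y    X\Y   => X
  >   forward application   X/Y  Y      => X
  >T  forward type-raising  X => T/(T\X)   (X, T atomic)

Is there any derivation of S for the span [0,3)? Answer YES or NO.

YES

[0,3] S   <
  [0,2] N   >
    [0,1] "liked" : N/(N\S)
    [1,2] "river" : N\S
  [2,3] "on" : S\N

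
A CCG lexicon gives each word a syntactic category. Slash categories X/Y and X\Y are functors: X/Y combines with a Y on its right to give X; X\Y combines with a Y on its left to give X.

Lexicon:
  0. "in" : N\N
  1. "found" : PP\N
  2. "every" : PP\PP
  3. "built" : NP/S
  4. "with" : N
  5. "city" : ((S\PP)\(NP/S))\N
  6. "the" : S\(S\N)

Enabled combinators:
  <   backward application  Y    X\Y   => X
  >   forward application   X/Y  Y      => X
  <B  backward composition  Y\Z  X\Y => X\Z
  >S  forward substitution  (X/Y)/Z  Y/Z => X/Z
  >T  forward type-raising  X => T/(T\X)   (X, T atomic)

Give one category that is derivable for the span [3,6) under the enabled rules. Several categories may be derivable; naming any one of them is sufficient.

S\PP

[0,7] S   <
  [0,6] S\N   <B
    [0,3] PP\N   <B
      [0,2] PP\N   <B
        [0,1] "in" : N\N
        [1,2] "found" : PP\N
      [2,3] "every" : PP\PP
    [3,6] S\PP   <
      [3,4] "built" : NP/S
      [4,6] (S\PP)\(NP/S)   <
        [4,5] "with" : N
        [5,6] "city" : ((S\PP)\(NP/S))\N
  [6,7] "the" : S\(S\N)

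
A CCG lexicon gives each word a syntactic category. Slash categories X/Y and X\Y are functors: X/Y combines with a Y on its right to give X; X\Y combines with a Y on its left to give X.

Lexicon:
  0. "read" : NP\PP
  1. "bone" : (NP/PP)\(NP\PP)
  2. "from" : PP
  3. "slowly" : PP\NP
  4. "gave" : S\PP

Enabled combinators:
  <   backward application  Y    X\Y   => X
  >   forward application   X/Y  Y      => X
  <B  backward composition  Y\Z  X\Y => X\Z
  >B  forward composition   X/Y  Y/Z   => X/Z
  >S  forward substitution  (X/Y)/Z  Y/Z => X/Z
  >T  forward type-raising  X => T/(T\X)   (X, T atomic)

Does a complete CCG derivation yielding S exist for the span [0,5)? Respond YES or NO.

YES

[0,5] S   <
  [0,3] NP   >
    [0,2] NP/PP   <
      [0,1] "read" : NP\PP
      [1,2] "bone" : (NP/PP)\(NP\PP)
    [2,3] "from" : PP
  [3,5] S\NP   <B
    [3,4] "slowly" : PP\NP
    [4,5] "gave" : S\PP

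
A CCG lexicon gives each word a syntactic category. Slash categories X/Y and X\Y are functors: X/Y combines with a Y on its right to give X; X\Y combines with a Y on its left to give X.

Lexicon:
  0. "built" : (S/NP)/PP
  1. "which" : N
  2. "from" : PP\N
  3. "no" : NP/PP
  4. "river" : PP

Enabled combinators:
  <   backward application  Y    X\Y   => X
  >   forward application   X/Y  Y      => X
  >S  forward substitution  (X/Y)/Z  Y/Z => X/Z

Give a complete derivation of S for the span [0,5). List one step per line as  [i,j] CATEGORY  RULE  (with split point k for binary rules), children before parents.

[0,1] (S/NP)/PP  lex  "built"
[1,2] N  lex  "which"
[2,3] PP\N  lex  "from"
[1,3] PP  <  k=2
[0,3] S/NP  >  k=1
[3,4] NP/PP  lex  "no"
[4,5] PP  lex  "river"
[3,5] NP  >  k=4
[0,5] S  >  k=3

[0,5] S   >
  [0,3] S/NP   >
    [0,1] "built" : (S/NP)/PP
    [1,3] PP   <
      [1,2] "which" : N
      [2,3] "from" : PP\N
  [3,5] NP   >
    [3,4] "no" : NP/PP
    [4,5] "river" : PP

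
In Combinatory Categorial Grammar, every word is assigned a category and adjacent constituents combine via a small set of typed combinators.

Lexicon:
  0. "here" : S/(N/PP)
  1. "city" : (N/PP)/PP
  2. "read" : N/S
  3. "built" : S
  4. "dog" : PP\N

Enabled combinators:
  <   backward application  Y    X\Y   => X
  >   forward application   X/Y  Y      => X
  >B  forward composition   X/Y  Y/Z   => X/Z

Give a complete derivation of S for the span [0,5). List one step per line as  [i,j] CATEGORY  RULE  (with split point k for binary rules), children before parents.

[0,1] S/(N/PP)  lex  "here"
[1,2] (N/PP)/PP  lex  "city"
[2,3] N/S  lex  "read"
[3,4] S  lex  "built"
[2,4] N  >  k=3
[4,5] PP\N  lex  "dog"
[2,5] PP  <  k=4
[1,5] N/PP  >  k=2
[0,5] S  >  k=1

[0,5] S   >
  [0,1] "here" : S/(N/PP)
  [1,5] N/PP   >
    [1,2] "city" : (N/PP)/PP
    [2,5] PP   <
      [2,4] N   >
        [2,3] "read" : N/S
        [3,4] "built" : S
      [4,5] "dog" : PP\N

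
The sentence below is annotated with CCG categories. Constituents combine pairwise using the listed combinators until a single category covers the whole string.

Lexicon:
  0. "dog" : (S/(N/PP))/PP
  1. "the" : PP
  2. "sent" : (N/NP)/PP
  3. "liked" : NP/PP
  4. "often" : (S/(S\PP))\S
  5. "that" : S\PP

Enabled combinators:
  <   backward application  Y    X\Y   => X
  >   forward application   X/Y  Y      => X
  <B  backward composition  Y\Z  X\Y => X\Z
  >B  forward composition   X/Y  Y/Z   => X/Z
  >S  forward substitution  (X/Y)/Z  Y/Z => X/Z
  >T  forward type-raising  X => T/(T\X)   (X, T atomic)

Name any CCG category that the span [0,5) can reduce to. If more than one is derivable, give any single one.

S/(S\PP)

[0,6] S   >
  [0,5] S/(S\PP)   <
    [0,4] S   >
      [0,2] S/(N/PP)   >
        [0,1] "dog" : (S/(N/PP))/PP
        [1,2] "the" : PP
      [2,4] N/PP   >S
        [2,3] "sent" : (N/NP)/PP
        [3,4] "liked" : NP/PP
    [4,5] "often" : (S/(S\PP))\S
  [5,6] "that" : S\PP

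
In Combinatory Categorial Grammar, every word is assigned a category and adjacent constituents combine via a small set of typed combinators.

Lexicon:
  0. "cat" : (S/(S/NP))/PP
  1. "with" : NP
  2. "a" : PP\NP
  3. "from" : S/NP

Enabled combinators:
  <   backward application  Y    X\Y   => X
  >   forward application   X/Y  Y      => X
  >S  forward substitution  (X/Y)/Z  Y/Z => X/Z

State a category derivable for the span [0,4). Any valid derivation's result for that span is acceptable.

S

[0,4] S   >
  [0,3] S/(S/NP)   >
    [0,1] "cat" : (S/(S/NP))/PP
    [1,3] PP   <
      [1,2] "with" : NP
      [2,3] "a" : PP\NP
  [3,4] "from" : S/NP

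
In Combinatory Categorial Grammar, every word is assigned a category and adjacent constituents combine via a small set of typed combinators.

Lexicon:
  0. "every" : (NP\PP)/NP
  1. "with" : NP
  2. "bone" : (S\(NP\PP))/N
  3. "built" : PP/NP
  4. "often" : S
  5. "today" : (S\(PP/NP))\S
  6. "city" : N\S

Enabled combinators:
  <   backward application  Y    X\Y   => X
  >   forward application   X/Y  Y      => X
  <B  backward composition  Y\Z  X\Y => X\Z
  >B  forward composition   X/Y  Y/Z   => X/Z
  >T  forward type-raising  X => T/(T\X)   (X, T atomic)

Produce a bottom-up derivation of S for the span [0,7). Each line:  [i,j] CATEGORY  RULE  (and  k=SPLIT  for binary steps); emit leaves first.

[0,7] S   <
  [0,2] NP\PP   >
    [0,1] "every" : (NP\PP)/NP
    [1,2] "with" : NP
  [2,7] S\(NP\PP)   >
    [2,3] "bone" : (S\(NP\PP))/N
    [3,7] N   <
      [3,6] S   <
        [3,4] "built" : PP/NP
        [4,6] S\(PP/NP)   <
          [4,5] "often" : S
          [5,6] "today" : (S\(PP/NP))\S
      [6,7] "city" : N\S

[0,1] (NP\PP)/NP  lex  "every"
[1,2] NP  lex  "with"
[0,2] NP\PP  >  k=1
[2,3] (S\(NP\PP))/N  lex  "bone"
[3,4] PP/NP  lex  "built"
[4,5] S  lex  "often"
[5,6] (S\(PP/NP))\S  lex  "today"
[4,6] S\(PP/NP)  <  k=5
[3,6] S  <  k=4
[6,7] N\S  lex  "city"
[3,7] N  <  k=6
[2,7] S\(NP\PP)  >  k=3
[0,7] S  <  k=2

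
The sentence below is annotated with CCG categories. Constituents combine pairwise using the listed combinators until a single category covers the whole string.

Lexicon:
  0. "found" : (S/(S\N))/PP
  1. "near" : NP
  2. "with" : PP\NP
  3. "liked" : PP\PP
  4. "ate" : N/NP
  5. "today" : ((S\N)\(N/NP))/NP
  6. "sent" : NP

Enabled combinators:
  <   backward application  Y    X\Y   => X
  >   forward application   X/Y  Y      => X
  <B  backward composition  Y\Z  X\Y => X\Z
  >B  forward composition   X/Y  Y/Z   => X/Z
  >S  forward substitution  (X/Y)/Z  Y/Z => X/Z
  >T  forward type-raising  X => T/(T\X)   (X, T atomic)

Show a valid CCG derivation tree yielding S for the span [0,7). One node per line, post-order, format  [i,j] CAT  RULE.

[0,1] (S/(S\N))/PP  lex  "found"
[1,2] NP  lex  "near"
[2,3] PP\NP  lex  "with"
[3,4] PP\PP  lex  "liked"
[2,4] PP\NP  <B  k=3
[1,4] PP  <  k=2
[0,4] S/(S\N)  >  k=1
[4,5] N/NP  lex  "ate"
[5,6] ((S\N)\(N/NP))/NP  lex  "today"
[6,7] NP  lex  "sent"
[5,7] (S\N)\(N/NP)  >  k=6
[4,7] S\N  <  k=5
[0,7] S  >  k=4

[0,7] S   >
  [0,4] S/(S\N)   >
    [0,1] "found" : (S/(S\N))/PP
    [1,4] PP   <
      [1,2] "near" : NP
      [2,4] PP\NP   <B
        [2,3] "with" : PP\NP
        [3,4] "liked" : PP\PP
  [4,7] S\N   <
    [4,5] "ate" : N/NP
    [5,7] (S\N)\(N/NP)   >
      [5,6] "today" : ((S\N)\(N/NP))/NP
      [6,7] "sent" : NP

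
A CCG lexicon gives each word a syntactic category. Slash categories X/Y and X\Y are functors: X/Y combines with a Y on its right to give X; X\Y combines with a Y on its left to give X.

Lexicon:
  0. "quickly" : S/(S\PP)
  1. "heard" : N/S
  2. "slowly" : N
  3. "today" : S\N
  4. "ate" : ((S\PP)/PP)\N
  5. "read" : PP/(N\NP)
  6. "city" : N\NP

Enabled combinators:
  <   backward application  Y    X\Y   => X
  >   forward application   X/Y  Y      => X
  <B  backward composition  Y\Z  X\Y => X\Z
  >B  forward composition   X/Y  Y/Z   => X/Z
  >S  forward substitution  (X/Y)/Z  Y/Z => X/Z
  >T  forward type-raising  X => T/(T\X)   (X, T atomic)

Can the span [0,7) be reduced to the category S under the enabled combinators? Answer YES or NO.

[0,7] S   >
  [0,1] "quickly" : S/(S\PP)
  [1,7] S\PP   >
    [1,5] (S\PP)/PP   <
      [1,4] N   >
        [1,2] "heard" : N/S
        [2,4] S   <
          [2,3] "slowly" : N
          [3,4] "today" : S\N
      [4,5] "ate" : ((S\PP)/PP)\N
    [5,7] PP   >
      [5,6] "read" : PP/(N\NP)
      [6,7] "city" : N\NP

YES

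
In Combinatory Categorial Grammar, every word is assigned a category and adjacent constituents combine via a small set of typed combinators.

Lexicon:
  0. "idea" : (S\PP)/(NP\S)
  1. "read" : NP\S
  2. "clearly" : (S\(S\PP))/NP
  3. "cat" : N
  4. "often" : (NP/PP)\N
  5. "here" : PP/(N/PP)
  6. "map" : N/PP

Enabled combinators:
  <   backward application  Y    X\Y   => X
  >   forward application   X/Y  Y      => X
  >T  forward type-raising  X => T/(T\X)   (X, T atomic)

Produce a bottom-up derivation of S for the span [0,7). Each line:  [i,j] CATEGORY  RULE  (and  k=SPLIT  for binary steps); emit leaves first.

[0,1] (S\PP)/(NP\S)  lex  "idea"
[1,2] NP\S  lex  "read"
[0,2] S\PP  >  k=1
[2,3] (S\(S\PP))/NP  lex  "clearly"
[3,4] N  lex  "cat"
[4,5] (NP/PP)\N  lex  "often"
[3,5] NP/PP  <  k=4
[5,6] PP/(N/PP)  lex  "here"
[6,7] N/PP  lex  "map"
[5,7] PP  >  k=6
[3,7] NP  >  k=5
[2,7] S\(S\PP)  >  k=3
[0,7] S  <  k=2

[0,7] S   <
  [0,2] S\PP   >
    [0,1] "idea" : (S\PP)/(NP\S)
    [1,2] "read" : NP\S
  [2,7] S\(S\PP)   >
    [2,3] "clearly" : (S\(S\PP))/NP
    [3,7] NP   >
      [3,5] NP/PP   <
        [3,4] "cat" : N
        [4,5] "often" : (NP/PP)\N
      [5,7] PP   >
        [5,6] "here" : PP/(N/PP)
        [6,7] "map" : N/PP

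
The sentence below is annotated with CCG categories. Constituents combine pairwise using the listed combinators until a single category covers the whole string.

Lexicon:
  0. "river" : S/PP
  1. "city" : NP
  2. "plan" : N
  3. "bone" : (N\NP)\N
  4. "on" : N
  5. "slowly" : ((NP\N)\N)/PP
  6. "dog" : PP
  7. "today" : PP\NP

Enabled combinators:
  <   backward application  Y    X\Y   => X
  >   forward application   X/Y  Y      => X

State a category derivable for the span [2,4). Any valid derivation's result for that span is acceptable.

[0,8] S   >
  [0,1] "river" : S/PP
  [1,8] PP   <
    [1,7] NP   <
      [1,4] N   <
        [1,2] "city" : NP
        [2,4] N\NP   <
          [2,3] "plan" : N
          [3,4] "bone" : (N\NP)\N
      [4,7] NP\N   <
        [4,5] "on" : N
        [5,7] (NP\N)\N   >
          [5,6] "slowly" : ((NP\N)\N)/PP
          [6,7] "dog" : PP
    [7,8] "today" : PP\NP

N\NP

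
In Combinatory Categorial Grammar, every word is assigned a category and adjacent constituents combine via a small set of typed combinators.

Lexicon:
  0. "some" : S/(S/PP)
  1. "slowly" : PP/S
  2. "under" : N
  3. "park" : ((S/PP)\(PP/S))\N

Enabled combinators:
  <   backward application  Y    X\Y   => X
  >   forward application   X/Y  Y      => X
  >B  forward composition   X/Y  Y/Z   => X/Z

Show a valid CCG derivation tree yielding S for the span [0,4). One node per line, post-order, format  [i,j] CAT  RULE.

[0,1] S/(S/PP)  lex  "some"
[1,2] PP/S  lex  "slowly"
[2,3] N  lex  "under"
[3,4] ((S/PP)\(PP/S))\N  lex  "park"
[2,4] (S/PP)\(PP/S)  <  k=3
[1,4] S/PP  <  k=2
[0,4] S  >  k=1

[0,4] S   >
  [0,1] "some" : S/(S/PP)
  [1,4] S/PP   <
    [1,2] "slowly" : PP/S
    [2,4] (S/PP)\(PP/S)   <
      [2,3] "under" : N
      [3,4] "park" : ((S/PP)\(PP/S))\N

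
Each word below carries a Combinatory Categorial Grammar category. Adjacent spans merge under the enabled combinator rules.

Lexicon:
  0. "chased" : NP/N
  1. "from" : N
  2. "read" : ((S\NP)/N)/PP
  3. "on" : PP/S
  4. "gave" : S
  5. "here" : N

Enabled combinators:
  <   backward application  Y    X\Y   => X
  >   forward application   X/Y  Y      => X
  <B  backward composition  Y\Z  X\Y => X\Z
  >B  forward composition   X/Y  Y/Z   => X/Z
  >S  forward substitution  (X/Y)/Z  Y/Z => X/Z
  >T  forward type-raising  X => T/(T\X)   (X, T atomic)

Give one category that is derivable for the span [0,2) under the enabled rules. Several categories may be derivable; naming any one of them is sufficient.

NP

[0,6] S   <
  [0,2] NP   >
    [0,1] "chased" : NP/N
    [1,2] "from" : N
  [2,6] S\NP   >
    [2,5] (S\NP)/N   >
      [2,3] "read" : ((S\NP)/N)/PP
      [3,5] PP   >
        [3,4] "on" : PP/S
        [4,5] "gave" : S
    [5,6] "here" : N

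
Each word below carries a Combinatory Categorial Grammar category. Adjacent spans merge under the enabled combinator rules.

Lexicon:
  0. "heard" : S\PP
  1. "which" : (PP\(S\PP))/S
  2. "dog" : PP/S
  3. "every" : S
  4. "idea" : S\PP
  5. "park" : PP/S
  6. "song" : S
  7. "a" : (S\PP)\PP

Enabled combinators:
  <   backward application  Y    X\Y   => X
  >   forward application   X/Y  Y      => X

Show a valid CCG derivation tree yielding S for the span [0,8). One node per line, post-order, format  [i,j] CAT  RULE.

[0,1] S\PP  lex  "heard"
[1,2] (PP\(S\PP))/S  lex  "which"
[2,3] PP/S  lex  "dog"
[3,4] S  lex  "every"
[2,4] PP  >  k=3
[4,5] S\PP  lex  "idea"
[2,5] S  <  k=4
[1,5] PP\(S\PP)  >  k=2
[0,5] PP  <  k=1
[5,6] PP/S  lex  "park"
[6,7] S  lex  "song"
[5,7] PP  >  k=6
[7,8] (S\PP)\PP  lex  "a"
[5,8] S\PP  <  k=7
[0,8] S  <  k=5

[0,8] S   <
  [0,5] PP   <
    [0,1] "heard" : S\PP
    [1,5] PP\(S\PP)   >
      [1,2] "which" : (PP\(S\PP))/S
      [2,5] S   <
        [2,4] PP   >
          [2,3] "dog" : PP/S
          [3,4] "every" : S
        [4,5] "idea" : S\PP
  [5,8] S\PP   <
    [5,7] PP   >
      [5,6] "park" : PP/S
      [6,7] "song" : S
    [7,8] "a" : (S\PP)\PP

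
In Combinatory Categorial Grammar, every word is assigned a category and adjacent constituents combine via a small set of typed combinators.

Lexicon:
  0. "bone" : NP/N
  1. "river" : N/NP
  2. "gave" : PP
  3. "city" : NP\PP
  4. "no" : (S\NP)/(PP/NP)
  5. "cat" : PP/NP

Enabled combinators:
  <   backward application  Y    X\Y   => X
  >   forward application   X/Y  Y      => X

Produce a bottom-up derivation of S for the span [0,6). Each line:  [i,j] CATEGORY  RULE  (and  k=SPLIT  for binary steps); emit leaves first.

[0,6] S   <
  [0,4] NP   >
    [0,1] "bone" : NP/N
    [1,4] N   >
      [1,2] "river" : N/NP
      [2,4] NP   <
        [2,3] "gave" : PP
        [3,4] "city" : NP\PP
  [4,6] S\NP   >
    [4,5] "no" : (S\NP)/(PP/NP)
    [5,6] "cat" : PP/NP

[0,1] NP/N  lex  "bone"
[1,2] N/NP  lex  "river"
[2,3] PP  lex  "gave"
[3,4] NP\PP  lex  "city"
[2,4] NP  <  k=3
[1,4] N  >  k=2
[0,4] NP  >  k=1
[4,5] (S\NP)/(PP/NP)  lex  "no"
[5,6] PP/NP  lex  "cat"
[4,6] S\NP  >  k=5
[0,6] S  <  k=4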